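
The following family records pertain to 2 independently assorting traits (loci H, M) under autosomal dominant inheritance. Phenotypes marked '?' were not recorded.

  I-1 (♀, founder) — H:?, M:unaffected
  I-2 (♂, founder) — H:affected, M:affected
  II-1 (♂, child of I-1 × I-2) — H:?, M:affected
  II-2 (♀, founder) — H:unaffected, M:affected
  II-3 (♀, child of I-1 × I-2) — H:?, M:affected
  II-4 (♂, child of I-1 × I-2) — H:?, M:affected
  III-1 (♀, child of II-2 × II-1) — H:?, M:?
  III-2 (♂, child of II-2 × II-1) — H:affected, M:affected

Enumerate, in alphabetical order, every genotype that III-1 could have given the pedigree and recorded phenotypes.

III-1 ∈ {Hh MM, Hh Mm, Hh mm, hh MM, hh Mm, hh mm}

H/I-1 ? ·: hh|Hh|HH
H/I-2 aff ·: Hh|HH
H/II-1 ? I-1×I-2: Hh|HH
H/II-2 un ·: hh
H/II-3 ? I-1×I-2: hh|Hh|HH
H/II-4 ? I-1×I-2: hh|Hh|HH
H/III-1 ? II-2×II-1: hh|Hh
H/III-2 aff II-2×II-1: Hh
⇒ H over [I-1,I-2,II-1,II-2,II-3,II-4,III-1,III-2]: 62 consistent
M/I-1 un ·: mm
M/I-2 aff ·: Mm|MM
M/II-1 aff I-1×I-2: Mm
M/II-2 aff ·: Mm|MM
M/II-3 aff I-1×I-2: Mm
M/II-4 aff I-1×I-2: Mm
M/III-1 ? II-2×II-1: mm|Mm|MM
M/III-2 aff II-2×II-1: Mm|MM
⇒ M over [I-1,I-2,II-1,II-2,II-3,II-4,III-1,III-2]: 20 consistent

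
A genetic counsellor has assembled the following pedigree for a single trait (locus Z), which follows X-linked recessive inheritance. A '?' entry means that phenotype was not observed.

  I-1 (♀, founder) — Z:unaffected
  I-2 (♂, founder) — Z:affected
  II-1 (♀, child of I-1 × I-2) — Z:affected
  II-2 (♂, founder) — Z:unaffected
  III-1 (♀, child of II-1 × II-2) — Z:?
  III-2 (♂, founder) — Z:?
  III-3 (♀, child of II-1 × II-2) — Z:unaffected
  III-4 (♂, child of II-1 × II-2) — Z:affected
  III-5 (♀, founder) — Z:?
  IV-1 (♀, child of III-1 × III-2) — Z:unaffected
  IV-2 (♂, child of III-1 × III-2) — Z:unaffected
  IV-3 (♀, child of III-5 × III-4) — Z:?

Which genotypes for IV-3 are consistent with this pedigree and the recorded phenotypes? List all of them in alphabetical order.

IV-3 ∈ {X^ZX^z, X^zX^z}

Z/I-1 un ·: X^ZX^z
Z/I-2 aff ·: X^zY
Z/II-1 aff I-1×I-2: X^zX^z
Z/II-2 un ·: X^ZY
Z/III-1 ? II-1×II-2: X^ZX^z
Z/III-2 ? ·: X^ZY|X^zY
Z/III-3 un II-1×II-2: X^ZX^z
Z/III-4 aff II-1×II-2: X^zY
Z/III-5 ? ·: X^ZX^Z|X^ZX^z|X^zX^z
Z/IV-1 un III-1×III-2: X^ZX^Z|X^ZX^z
Z/IV-2 un III-1×III-2: X^ZY
Z/IV-3 ? III-5×III-4: X^ZX^z|X^zX^z
⇒ Z over [I-1,I-2,II-1,II-2,III-1,III-2,III-3,III-4,III-5,IV-1,IV-2,IV-3]: 12 consistent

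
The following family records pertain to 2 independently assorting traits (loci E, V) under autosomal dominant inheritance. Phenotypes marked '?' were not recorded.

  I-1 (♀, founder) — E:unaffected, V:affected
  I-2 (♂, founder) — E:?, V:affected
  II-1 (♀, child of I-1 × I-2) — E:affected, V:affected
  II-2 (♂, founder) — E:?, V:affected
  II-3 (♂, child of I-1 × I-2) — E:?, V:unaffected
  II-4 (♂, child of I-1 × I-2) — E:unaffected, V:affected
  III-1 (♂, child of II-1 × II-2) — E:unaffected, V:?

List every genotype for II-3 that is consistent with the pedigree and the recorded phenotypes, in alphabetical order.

E/I-1 un ·: ee
E/I-2 ? ·: Ee
E/II-1 aff I-1×I-2: Ee
E/II-2 ? ·: ee|Ee
E/II-3 ? I-1×I-2: ee|Ee
E/II-4 un I-1×I-2: ee
E/III-1 un II-1×II-2: ee
⇒ E over [I-1,I-2,II-1,II-2,II-3,II-4,III-1]: 4 consistent
V/I-1 aff ·: Vv
V/I-2 aff ·: Vv
V/II-1 aff I-1×I-2: Vv|VV
V/II-2 aff ·: Vv|VV
V/II-3 un I-1×I-2: vv
V/II-4 aff I-1×I-2: Vv|VV
V/III-1 ? II-1×II-2: vv|Vv|VV
⇒ V over [I-1,I-2,II-1,II-2,II-3,II-4,III-1]: 16 consistent

II-3 ∈ {Ee vv, ee vv}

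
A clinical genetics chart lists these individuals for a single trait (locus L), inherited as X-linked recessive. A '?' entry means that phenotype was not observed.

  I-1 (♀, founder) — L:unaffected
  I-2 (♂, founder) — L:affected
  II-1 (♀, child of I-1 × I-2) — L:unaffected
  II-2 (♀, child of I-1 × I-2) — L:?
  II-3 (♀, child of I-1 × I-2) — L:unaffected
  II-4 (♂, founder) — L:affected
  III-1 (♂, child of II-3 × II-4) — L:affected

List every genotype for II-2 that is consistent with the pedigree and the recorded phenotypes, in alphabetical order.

L/I-1 un ·: X^LX^L|X^LX^l
L/I-2 aff ·: X^lY
L/II-1 un I-1×I-2: X^LX^l
L/II-2 ? I-1×I-2: X^LX^l|X^lX^l
L/II-3 un I-1×I-2: X^LX^l
L/II-4 aff ·: X^lY
L/III-1 aff II-3×II-4: X^lY
⇒ L over [I-1,I-2,II-1,II-2,II-3,II-4,III-1]: 3 consistent

II-2 ∈ {X^LX^l, X^lX^l}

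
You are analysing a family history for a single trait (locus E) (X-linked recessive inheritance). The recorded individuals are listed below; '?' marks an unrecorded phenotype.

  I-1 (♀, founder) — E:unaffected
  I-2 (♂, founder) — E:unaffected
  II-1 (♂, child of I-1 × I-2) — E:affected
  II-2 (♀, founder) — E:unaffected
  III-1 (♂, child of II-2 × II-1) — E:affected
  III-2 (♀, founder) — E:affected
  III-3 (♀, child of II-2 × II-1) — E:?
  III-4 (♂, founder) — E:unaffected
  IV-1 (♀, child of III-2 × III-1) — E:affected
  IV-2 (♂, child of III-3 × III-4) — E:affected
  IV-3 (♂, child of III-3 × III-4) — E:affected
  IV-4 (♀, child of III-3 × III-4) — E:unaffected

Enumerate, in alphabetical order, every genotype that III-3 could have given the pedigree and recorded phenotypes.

III-3 ∈ {X^EX^e, X^eX^e}

E/I-1 un ·: X^EX^e
E/I-2 un ·: X^EY
E/II-1 aff I-1×I-2: X^eY
E/II-2 un ·: X^EX^e
E/III-1 aff II-2×II-1: X^eY
E/III-2 aff ·: X^eX^e
E/III-3 ? II-2×II-1: X^EX^e|X^eX^e
E/III-4 un ·: X^EY
E/IV-1 aff III-2×III-1: X^eX^e
E/IV-2 aff III-3×III-4: X^eY
E/IV-3 aff III-3×III-4: X^eY
E/IV-4 un III-3×III-4: X^EX^E|X^EX^e
⇒ E over [I-1,I-2,II-1,II-2,III-1,III-2,III-3,III-4,IV-1,IV-2,IV-3,IV-4]: 3 consistent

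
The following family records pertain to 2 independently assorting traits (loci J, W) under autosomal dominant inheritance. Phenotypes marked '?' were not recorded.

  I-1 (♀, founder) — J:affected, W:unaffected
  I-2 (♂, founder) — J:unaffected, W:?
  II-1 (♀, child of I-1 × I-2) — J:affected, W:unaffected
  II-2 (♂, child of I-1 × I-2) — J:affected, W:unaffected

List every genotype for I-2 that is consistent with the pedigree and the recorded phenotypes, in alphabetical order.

I-2 ∈ {jj Ww, jj ww}

J/I-1 aff ·: Jj|JJ
J/I-2 un ·: jj
J/II-1 aff I-1×I-2: Jj
J/II-2 aff I-1×I-2: Jj
⇒ J over [I-1,I-2,II-1,II-2]: 2 consistent
W/I-1 un ·: ww
W/I-2 ? ·: ww|Ww
W/II-1 un I-1×I-2: ww
W/II-2 un I-1×I-2: ww
⇒ W over [I-1,I-2,II-1,II-2]: 2 consistent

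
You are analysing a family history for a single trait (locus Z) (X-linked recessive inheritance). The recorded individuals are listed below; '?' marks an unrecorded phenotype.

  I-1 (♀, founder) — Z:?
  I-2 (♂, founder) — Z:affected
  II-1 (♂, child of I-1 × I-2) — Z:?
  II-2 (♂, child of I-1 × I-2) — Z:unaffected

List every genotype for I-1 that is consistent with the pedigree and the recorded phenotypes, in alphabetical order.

I-1 ∈ {X^ZX^Z, X^ZX^z}

Z/I-1 ? ·: X^ZX^Z|X^ZX^z
Z/I-2 aff ·: X^zY
Z/II-1 ? I-1×I-2: X^ZY|X^zY
Z/II-2 un I-1×I-2: X^ZY
⇒ Z over [I-1,I-2,II-1,II-2]: 3 consistent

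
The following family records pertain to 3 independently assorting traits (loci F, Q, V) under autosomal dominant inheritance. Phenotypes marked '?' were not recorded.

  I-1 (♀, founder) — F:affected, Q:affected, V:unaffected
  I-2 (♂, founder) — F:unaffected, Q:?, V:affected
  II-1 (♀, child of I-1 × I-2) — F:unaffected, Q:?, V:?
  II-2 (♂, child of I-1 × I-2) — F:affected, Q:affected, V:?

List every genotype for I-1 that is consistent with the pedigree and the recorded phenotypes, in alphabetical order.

I-1 ∈ {Ff QQ vv, Ff Qq vv}

F/I-1 aff ·: Ff
F/I-2 un ·: ff
F/II-1 un I-1×I-2: ff
F/II-2 aff I-1×I-2: Ff
⇒ F over [I-1,I-2,II-1,II-2]: 1 consistent
Q/I-1 aff ·: Qq|QQ
Q/I-2 ? ·: qq|Qq|QQ
Q/II-1 ? I-1×I-2: qq|Qq|QQ
Q/II-2 aff I-1×I-2: Qq|QQ
⇒ Q over [I-1,I-2,II-1,II-2]: 18 consistent
V/I-1 un ·: vv
V/I-2 aff ·: Vv|VV
V/II-1 ? I-1×I-2: vv|Vv
V/II-2 ? I-1×I-2: vv|Vv
⇒ V over [I-1,I-2,II-1,II-2]: 5 consistent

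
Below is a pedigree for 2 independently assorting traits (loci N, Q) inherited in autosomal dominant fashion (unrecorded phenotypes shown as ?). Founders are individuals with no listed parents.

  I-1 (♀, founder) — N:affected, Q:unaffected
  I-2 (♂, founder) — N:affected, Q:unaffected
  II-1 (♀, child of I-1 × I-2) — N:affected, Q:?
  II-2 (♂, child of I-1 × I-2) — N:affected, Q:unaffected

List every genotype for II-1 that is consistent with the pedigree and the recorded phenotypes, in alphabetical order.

N/I-1 aff ·: Nn|NN
N/I-2 aff ·: Nn|NN
N/II-1 aff I-1×I-2: Nn|NN
N/II-2 aff I-1×I-2: Nn|NN
⇒ N over [I-1,I-2,II-1,II-2]: 13 consistent
Q/I-1 un ·: qq
Q/I-2 un ·: qq
Q/II-1 ? I-1×I-2: qq
Q/II-2 un I-1×I-2: qq
⇒ Q over [I-1,I-2,II-1,II-2]: 1 consistent

II-1 ∈ {NN qq, Nn qq}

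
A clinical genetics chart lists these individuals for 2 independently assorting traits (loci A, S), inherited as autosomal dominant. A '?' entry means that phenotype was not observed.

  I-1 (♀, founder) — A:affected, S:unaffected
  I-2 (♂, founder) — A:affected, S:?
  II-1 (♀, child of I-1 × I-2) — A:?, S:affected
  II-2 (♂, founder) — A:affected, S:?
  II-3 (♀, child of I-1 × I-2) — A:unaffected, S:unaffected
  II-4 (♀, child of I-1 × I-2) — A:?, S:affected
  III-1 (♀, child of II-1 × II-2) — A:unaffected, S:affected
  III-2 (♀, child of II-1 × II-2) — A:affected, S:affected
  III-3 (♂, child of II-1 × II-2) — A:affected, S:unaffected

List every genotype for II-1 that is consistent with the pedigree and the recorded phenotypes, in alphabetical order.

A/I-1 aff ·: Aa
A/I-2 aff ·: Aa
A/II-1 ? I-1×I-2: aa|Aa
A/II-2 aff ·: Aa
A/II-3 un I-1×I-2: aa
A/II-4 ? I-1×I-2: aa|Aa|AA
A/III-1 un II-1×II-2: aa
A/III-2 aff II-1×II-2: Aa|AA
A/III-3 aff II-1×II-2: Aa|AA
⇒ A over [I-1,I-2,II-1,II-2,II-3,II-4,III-1,III-2,III-3]: 15 consistent
S/I-1 un ·: ss
S/I-2 ? ·: Ss
S/II-1 aff I-1×I-2: Ss
S/II-2 ? ·: ss|Ss
S/II-3 un I-1×I-2: ss
S/II-4 aff I-1×I-2: Ss
S/III-1 aff II-1×II-2: Ss|SS
S/III-2 aff II-1×II-2: Ss|SS
S/III-3 un II-1×II-2: ss
⇒ S over [I-1,I-2,II-1,II-2,II-3,II-4,III-1,III-2,III-3]: 5 consistent

II-1 ∈ {Aa Ss, aa Ss}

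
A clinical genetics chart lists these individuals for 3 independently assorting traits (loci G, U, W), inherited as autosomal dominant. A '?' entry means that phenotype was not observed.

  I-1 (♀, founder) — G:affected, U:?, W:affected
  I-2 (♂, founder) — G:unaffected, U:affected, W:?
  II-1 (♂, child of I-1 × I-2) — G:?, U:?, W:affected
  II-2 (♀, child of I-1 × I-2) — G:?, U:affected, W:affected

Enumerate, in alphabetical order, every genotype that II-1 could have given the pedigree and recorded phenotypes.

G/I-1 aff ·: Gg|GG
G/I-2 un ·: gg
G/II-1 ? I-1×I-2: gg|Gg
G/II-2 ? I-1×I-2: gg|Gg
⇒ G over [I-1,I-2,II-1,II-2]: 5 consistent
U/I-1 ? ·: uu|Uu|UU
U/I-2 aff ·: Uu|UU
U/II-1 ? I-1×I-2: uu|Uu|UU
U/II-2 aff I-1×I-2: Uu|UU
⇒ U over [I-1,I-2,II-1,II-2]: 18 consistent
W/I-1 aff ·: Ww|WW
W/I-2 ? ·: ww|Ww|WW
W/II-1 aff I-1×I-2: Ww|WW
W/II-2 aff I-1×I-2: Ww|WW
⇒ W over [I-1,I-2,II-1,II-2]: 15 consistent

II-1 ∈ {Gg UU WW, Gg UU Ww, Gg Uu WW, Gg Uu Ww, Gg uu WW, Gg uu Ww, gg UU WW, gg UU Ww, gg Uu WW, gg Uu Ww, gg uu WW, gg uu Ww}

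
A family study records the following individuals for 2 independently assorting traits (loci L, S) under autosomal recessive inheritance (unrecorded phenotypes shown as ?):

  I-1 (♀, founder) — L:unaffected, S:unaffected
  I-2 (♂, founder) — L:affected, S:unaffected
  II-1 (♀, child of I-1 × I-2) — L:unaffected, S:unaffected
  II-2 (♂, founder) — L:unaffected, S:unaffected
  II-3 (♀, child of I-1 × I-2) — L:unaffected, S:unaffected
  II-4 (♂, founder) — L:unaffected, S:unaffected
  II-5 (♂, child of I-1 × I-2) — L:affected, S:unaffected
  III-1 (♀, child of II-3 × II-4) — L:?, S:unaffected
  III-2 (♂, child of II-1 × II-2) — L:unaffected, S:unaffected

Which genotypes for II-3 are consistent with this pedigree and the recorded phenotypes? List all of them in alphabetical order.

II-3 ∈ {Ll SS, Ll Ss}

L/I-1 un ·: Ll
L/I-2 aff ·: ll
L/II-1 un I-1×I-2: Ll
L/II-2 un ·: LL|Ll
L/II-3 un I-1×I-2: Ll
L/II-4 un ·: LL|Ll
L/II-5 aff I-1×I-2: ll
L/III-1 ? II-3×II-4: LL|Ll|ll
L/III-2 un II-1×II-2: LL|Ll
⇒ L over [I-1,I-2,II-1,II-2,II-3,II-4,II-5,III-1,III-2]: 20 consistent
S/I-1 un ·: SS|Ss
S/I-2 un ·: SS|Ss
S/II-1 un I-1×I-2: SS|Ss
S/II-2 un ·: SS|Ss
S/II-3 un I-1×I-2: SS|Ss
S/II-4 un ·: SS|Ss
S/II-5 un I-1×I-2: SS|Ss
S/III-1 un II-3×II-4: SS|Ss
S/III-2 un II-1×II-2: SS|Ss
⇒ S over [I-1,I-2,II-1,II-2,II-3,II-4,II-5,III-1,III-2]: 303 consistent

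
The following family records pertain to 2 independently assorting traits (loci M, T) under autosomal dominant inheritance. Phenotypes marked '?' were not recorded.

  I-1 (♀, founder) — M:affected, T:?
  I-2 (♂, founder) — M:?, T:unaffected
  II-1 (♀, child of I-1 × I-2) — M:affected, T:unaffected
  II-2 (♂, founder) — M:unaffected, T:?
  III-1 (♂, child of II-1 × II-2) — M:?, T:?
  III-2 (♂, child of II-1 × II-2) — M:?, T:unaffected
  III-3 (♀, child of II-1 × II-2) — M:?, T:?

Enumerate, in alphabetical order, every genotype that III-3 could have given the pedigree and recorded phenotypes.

III-3 ∈ {Mm Tt, Mm tt, mm Tt, mm tt}

M/I-1 aff ·: Mm|MM
M/I-2 ? ·: mm|Mm|MM
M/II-1 aff I-1×I-2: Mm|MM
M/II-2 un ·: mm
M/III-1 ? II-1×II-2: mm|Mm
M/III-2 ? II-1×II-2: mm|Mm
M/III-3 ? II-1×II-2: mm|Mm
⇒ M over [I-1,I-2,II-1,II-2,III-1,III-2,III-3]: 44 consistent
T/I-1 ? ·: tt|Tt
T/I-2 un ·: tt
T/II-1 un I-1×I-2: tt
T/II-2 ? ·: tt|Tt
T/III-1 ? II-1×II-2: tt|Tt
T/III-2 un II-1×II-2: tt
T/III-3 ? II-1×II-2: tt|Tt
⇒ T over [I-1,I-2,II-1,II-2,III-1,III-2,III-3]: 10 consistent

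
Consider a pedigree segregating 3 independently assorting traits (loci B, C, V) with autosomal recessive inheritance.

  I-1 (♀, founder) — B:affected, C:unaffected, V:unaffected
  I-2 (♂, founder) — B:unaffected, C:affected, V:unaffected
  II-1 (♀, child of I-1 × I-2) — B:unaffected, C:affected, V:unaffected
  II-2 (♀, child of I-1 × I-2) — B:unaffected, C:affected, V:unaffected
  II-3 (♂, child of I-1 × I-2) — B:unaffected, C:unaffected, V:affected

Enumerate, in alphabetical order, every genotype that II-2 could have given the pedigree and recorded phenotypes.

II-2 ∈ {Bb cc VV, Bb cc Vv}

B/I-1 aff ·: bb
B/I-2 un ·: BB|Bb
B/II-1 un I-1×I-2: Bb
B/II-2 un I-1×I-2: Bb
B/II-3 un I-1×I-2: Bb
⇒ B over [I-1,I-2,II-1,II-2,II-3]: 2 consistent
C/I-1 un ·: Cc
C/I-2 aff ·: cc
C/II-1 aff I-1×I-2: cc
C/II-2 aff I-1×I-2: cc
C/II-3 un I-1×I-2: Cc
⇒ C over [I-1,I-2,II-1,II-2,II-3]: 1 consistent
V/I-1 un ·: Vv
V/I-2 un ·: Vv
V/II-1 un I-1×I-2: VV|Vv
V/II-2 un I-1×I-2: VV|Vv
V/II-3 aff I-1×I-2: vv
⇒ V over [I-1,I-2,II-1,II-2,II-3]: 4 consistent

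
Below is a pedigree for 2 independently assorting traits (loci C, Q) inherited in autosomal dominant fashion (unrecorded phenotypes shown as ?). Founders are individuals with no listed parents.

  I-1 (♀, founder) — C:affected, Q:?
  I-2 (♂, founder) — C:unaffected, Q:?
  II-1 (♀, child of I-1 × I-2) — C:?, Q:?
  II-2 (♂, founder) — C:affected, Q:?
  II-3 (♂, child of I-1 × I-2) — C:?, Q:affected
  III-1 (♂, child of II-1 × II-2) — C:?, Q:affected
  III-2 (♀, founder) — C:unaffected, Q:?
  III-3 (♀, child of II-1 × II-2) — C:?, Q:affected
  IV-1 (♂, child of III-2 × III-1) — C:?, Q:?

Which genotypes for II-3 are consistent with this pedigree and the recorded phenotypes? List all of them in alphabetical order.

C/I-1 aff ·: Cc|CC
C/I-2 un ·: cc
C/II-1 ? I-1×I-2: cc|Cc
C/II-2 aff ·: Cc|CC
C/II-3 ? I-1×I-2: cc|Cc
C/III-1 ? II-1×II-2: cc|Cc|CC
C/III-2 un ·: cc
C/III-3 ? II-1×II-2: cc|Cc|CC
C/IV-1 ? III-2×III-1: cc|Cc
⇒ C over [I-1,I-2,II-1,II-2,II-3,III-1,III-2,III-3,IV-1]: 70 consistent
Q/I-1 ? ·: qq|Qq|QQ
Q/I-2 ? ·: qq|Qq|QQ
Q/II-1 ? I-1×I-2: qq|Qq|QQ
Q/II-2 ? ·: qq|Qq|QQ
Q/II-3 aff I-1×I-2: Qq|QQ
Q/III-1 aff II-1×II-2: Qq|QQ
Q/III-2 ? ·: qq|Qq|QQ
Q/III-3 aff II-1×II-2: Qq|QQ
Q/IV-1 ? III-2×III-1: qq|Qq|QQ
⇒ Q over [I-1,I-2,II-1,II-2,II-3,III-1,III-2,III-3,IV-1]: 797 consistent

II-3 ∈ {Cc QQ, Cc Qq, cc QQ, cc Qq}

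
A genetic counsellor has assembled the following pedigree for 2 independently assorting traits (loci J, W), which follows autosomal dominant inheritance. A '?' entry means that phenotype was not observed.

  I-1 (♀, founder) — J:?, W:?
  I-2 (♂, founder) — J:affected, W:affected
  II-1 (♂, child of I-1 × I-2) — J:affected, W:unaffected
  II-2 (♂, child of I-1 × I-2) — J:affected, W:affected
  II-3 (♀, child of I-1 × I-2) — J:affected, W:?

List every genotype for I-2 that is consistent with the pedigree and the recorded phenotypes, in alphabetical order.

I-2 ∈ {JJ Ww, Jj Ww}

J/I-1 ? ·: jj|Jj|JJ
J/I-2 aff ·: Jj|JJ
J/II-1 aff I-1×I-2: Jj|JJ
J/II-2 aff I-1×I-2: Jj|JJ
J/II-3 aff I-1×I-2: Jj|JJ
⇒ J over [I-1,I-2,II-1,II-2,II-3]: 27 consistent
W/I-1 ? ·: ww|Ww
W/I-2 aff ·: Ww
W/II-1 un I-1×I-2: ww
W/II-2 aff I-1×I-2: Ww|WW
W/II-3 ? I-1×I-2: ww|Ww|WW
⇒ W over [I-1,I-2,II-1,II-2,II-3]: 8 consistent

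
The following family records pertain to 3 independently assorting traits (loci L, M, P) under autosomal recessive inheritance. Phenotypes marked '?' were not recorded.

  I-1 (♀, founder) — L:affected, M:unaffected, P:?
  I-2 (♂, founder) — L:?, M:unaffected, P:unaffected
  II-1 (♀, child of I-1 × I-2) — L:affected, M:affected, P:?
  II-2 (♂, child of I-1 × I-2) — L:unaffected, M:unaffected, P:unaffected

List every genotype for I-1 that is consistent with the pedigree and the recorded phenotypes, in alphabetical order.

L/I-1 aff ·: ll
L/I-2 ? ·: Ll
L/II-1 aff I-1×I-2: ll
L/II-2 un I-1×I-2: Ll
⇒ L over [I-1,I-2,II-1,II-2]: 1 consistent
M/I-1 un ·: Mm
M/I-2 un ·: Mm
M/II-1 aff I-1×I-2: mm
M/II-2 un I-1×I-2: MM|Mm
⇒ M over [I-1,I-2,II-1,II-2]: 2 consistent
P/I-1 ? ·: PP|Pp|pp
P/I-2 un ·: PP|Pp
P/II-1 ? I-1×I-2: PP|Pp|pp
P/II-2 un I-1×I-2: PP|Pp
⇒ P over [I-1,I-2,II-1,II-2]: 18 consistent

I-1 ∈ {ll Mm PP, ll Mm Pp, ll Mm pp}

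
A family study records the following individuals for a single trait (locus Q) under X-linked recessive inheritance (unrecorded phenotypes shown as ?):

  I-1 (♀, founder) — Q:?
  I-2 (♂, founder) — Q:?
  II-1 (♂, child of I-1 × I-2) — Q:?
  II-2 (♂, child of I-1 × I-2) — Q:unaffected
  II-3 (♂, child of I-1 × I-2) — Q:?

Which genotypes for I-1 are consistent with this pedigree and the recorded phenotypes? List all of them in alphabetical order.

Q/I-1 ? ·: X^QX^Q|X^QX^q
Q/I-2 ? ·: X^QY|X^qY
Q/II-1 ? I-1×I-2: X^QY|X^qY
Q/II-2 un I-1×I-2: X^QY
Q/II-3 ? I-1×I-2: X^QY|X^qY
⇒ Q over [I-1,I-2,II-1,II-2,II-3]: 10 consistent

I-1 ∈ {X^QX^Q, X^QX^q}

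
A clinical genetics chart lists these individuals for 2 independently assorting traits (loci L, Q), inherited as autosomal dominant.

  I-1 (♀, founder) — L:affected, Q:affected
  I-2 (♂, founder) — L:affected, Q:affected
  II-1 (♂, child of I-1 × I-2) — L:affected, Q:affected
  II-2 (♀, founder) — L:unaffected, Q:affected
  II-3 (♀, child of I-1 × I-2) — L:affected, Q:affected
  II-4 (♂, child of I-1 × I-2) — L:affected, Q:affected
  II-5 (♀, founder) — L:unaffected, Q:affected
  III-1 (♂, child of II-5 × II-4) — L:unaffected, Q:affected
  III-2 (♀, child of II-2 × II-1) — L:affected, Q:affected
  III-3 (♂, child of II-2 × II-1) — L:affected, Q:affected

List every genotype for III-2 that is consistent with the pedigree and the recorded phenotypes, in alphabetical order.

III-2 ∈ {Ll QQ, Ll Qq}

L/I-1 aff ·: Ll|LL
L/I-2 aff ·: Ll|LL
L/II-1 aff I-1×I-2: Ll|LL
L/II-2 un ·: ll
L/II-3 aff I-1×I-2: Ll|LL
L/II-4 aff I-1×I-2: Ll
L/II-5 un ·: ll
L/III-1 un II-5×II-4: ll
L/III-2 aff II-2×II-1: Ll
L/III-3 aff II-2×II-1: Ll
⇒ L over [I-1,I-2,II-1,II-2,II-3,II-4,II-5,III-1,III-2,III-3]: 12 consistent
Q/I-1 aff ·: Qq|QQ
Q/I-2 aff ·: Qq|QQ
Q/II-1 aff I-1×I-2: Qq|QQ
Q/II-2 aff ·: Qq|QQ
Q/II-3 aff I-1×I-2: Qq|QQ
Q/II-4 aff I-1×I-2: Qq|QQ
Q/II-5 aff ·: Qq|QQ
Q/III-1 aff II-5×II-4: Qq|QQ
Q/III-2 aff II-2×II-1: Qq|QQ
Q/III-3 aff II-2×II-1: Qq|QQ
⇒ Q over [I-1,I-2,II-1,II-2,II-3,II-4,II-5,III-1,III-2,III-3]: 561 consistent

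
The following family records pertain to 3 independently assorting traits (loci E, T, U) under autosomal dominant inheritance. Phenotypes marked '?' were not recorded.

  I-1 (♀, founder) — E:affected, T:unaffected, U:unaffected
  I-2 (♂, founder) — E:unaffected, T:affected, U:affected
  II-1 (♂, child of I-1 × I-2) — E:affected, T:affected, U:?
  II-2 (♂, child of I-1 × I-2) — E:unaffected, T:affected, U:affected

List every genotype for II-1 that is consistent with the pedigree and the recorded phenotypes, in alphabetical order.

II-1 ∈ {Ee Tt Uu, Ee Tt uu}

E/I-1 aff ·: Ee
E/I-2 un ·: ee
E/II-1 aff I-1×I-2: Ee
E/II-2 un I-1×I-2: ee
⇒ E over [I-1,I-2,II-1,II-2]: 1 consistent
T/I-1 un ·: tt
T/I-2 aff ·: Tt|TT
T/II-1 aff I-1×I-2: Tt
T/II-2 aff I-1×I-2: Tt
⇒ T over [I-1,I-2,II-1,II-2]: 2 consistent
U/I-1 un ·: uu
U/I-2 aff ·: Uu|UU
U/II-1 ? I-1×I-2: uu|Uu
U/II-2 aff I-1×I-2: Uu
⇒ U over [I-1,I-2,II-1,II-2]: 3 consistent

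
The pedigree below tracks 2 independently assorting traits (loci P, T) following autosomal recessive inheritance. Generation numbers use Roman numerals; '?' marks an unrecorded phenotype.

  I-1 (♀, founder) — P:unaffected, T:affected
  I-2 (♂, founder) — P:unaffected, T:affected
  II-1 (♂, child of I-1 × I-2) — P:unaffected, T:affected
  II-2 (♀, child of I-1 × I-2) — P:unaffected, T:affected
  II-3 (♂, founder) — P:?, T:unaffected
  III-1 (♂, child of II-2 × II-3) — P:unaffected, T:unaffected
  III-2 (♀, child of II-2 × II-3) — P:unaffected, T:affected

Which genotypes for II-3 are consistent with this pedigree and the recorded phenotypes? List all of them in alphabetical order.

II-3 ∈ {PP Tt, Pp Tt, pp Tt}

P/I-1 un ·: PP|Pp
P/I-2 un ·: PP|Pp
P/II-1 un I-1×I-2: PP|Pp
P/II-2 un I-1×I-2: PP|Pp
P/II-3 ? ·: PP|Pp|pp
P/III-1 un II-2×II-3: PP|Pp
P/III-2 un II-2×II-3: PP|Pp
⇒ P over [I-1,I-2,II-1,II-2,II-3,III-1,III-2]: 96 consistent
T/I-1 aff ·: tt
T/I-2 aff ·: tt
T/II-1 aff I-1×I-2: tt
T/II-2 aff I-1×I-2: tt
T/II-3 un ·: Tt
T/III-1 un II-2×II-3: Tt
T/III-2 aff II-2×II-3: tt
⇒ T over [I-1,I-2,II-1,II-2,II-3,III-1,III-2]: 1 consistent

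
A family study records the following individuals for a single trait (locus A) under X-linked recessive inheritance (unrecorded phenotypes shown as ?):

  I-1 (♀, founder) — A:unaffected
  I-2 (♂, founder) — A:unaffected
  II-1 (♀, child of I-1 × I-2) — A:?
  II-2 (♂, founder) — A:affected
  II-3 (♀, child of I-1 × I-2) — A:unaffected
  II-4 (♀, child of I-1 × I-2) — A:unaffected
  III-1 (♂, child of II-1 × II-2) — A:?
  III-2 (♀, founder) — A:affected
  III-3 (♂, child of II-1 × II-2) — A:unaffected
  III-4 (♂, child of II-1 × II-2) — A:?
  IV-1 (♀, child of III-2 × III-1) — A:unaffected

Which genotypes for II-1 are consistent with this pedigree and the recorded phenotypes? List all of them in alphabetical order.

A/I-1 un ·: X^AX^A|X^AX^a
A/I-2 un ·: X^AY
A/II-1 ? I-1×I-2: X^AX^A|X^AX^a
A/II-2 aff ·: X^aY
A/II-3 un I-1×I-2: X^AX^A|X^AX^a
A/II-4 un I-1×I-2: X^AX^A|X^AX^a
A/III-1 ? II-1×II-2: X^AY
A/III-2 aff ·: X^aX^a
A/III-3 un II-1×II-2: X^AY
A/III-4 ? II-1×II-2: X^AY|X^aY
A/IV-1 un III-2×III-1: X^AX^a
⇒ A over [I-1,I-2,II-1,II-2,II-3,II-4,III-1,III-2,III-3,III-4,IV-1]: 13 consistent

II-1 ∈ {X^AX^A, X^AX^a}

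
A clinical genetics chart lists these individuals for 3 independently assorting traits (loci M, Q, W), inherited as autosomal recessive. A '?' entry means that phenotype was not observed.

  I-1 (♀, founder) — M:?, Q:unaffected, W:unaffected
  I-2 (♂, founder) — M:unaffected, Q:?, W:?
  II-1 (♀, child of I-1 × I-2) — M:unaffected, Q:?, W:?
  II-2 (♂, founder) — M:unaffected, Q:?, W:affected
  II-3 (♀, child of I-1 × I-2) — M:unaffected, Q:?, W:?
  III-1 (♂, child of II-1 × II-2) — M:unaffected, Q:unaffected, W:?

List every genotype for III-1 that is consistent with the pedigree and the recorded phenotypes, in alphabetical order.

III-1 ∈ {MM QQ Ww, MM QQ ww, MM Qq Ww, MM Qq ww, Mm QQ Ww, Mm QQ ww, Mm Qq Ww, Mm Qq ww}

M/I-1 ? ·: MM|Mm|mm
M/I-2 un ·: MM|Mm
M/II-1 un I-1×I-2: MM|Mm
M/II-2 un ·: MM|Mm
M/II-3 un I-1×I-2: MM|Mm
M/III-1 un II-1×II-2: MM|Mm
⇒ M over [I-1,I-2,II-1,II-2,II-3,III-1]: 53 consistent
Q/I-1 un ·: QQ|Qq
Q/I-2 ? ·: QQ|Qq|qq
Q/II-1 ? I-1×I-2: QQ|Qq|qq
Q/II-2 ? ·: QQ|Qq|qq
Q/II-3 ? I-1×I-2: QQ|Qq|qq
Q/III-1 un II-1×II-2: QQ|Qq
⇒ Q over [I-1,I-2,II-1,II-2,II-3,III-1]: 92 consistent
W/I-1 un ·: WW|Ww
W/I-2 ? ·: WW|Ww|ww
W/II-1 ? I-1×I-2: WW|Ww|ww
W/II-2 aff ·: ww
W/II-3 ? I-1×I-2: WW|Ww|ww
W/III-1 ? II-1×II-2: Ww|ww
⇒ W over [I-1,I-2,II-1,II-2,II-3,III-1]: 33 consistent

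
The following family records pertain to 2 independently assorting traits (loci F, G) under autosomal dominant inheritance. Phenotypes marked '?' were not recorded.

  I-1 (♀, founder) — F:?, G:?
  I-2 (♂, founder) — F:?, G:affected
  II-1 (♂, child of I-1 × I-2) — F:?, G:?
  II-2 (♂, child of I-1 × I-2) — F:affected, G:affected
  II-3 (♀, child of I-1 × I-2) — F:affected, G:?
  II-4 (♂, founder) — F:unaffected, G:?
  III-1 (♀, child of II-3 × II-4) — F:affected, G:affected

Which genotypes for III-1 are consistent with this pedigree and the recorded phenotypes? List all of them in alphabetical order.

III-1 ∈ {Ff GG, Ff Gg}

F/I-1 ? ·: ff|Ff|FF
F/I-2 ? ·: ff|Ff|FF
F/II-1 ? I-1×I-2: ff|Ff|FF
F/II-2 aff I-1×I-2: Ff|FF
F/II-3 aff I-1×I-2: Ff|FF
F/II-4 un ·: ff
F/III-1 aff II-3×II-4: Ff
⇒ F over [I-1,I-2,II-1,II-2,II-3,II-4,III-1]: 35 consistent
G/I-1 ? ·: gg|Gg|GG
G/I-2 aff ·: Gg|GG
G/II-1 ? I-1×I-2: gg|Gg|GG
G/II-2 aff I-1×I-2: Gg|GG
G/II-3 ? I-1×I-2: gg|Gg|GG
G/II-4 ? ·: gg|Gg|GG
G/III-1 aff II-3×II-4: Gg|GG
⇒ G over [I-1,I-2,II-1,II-2,II-3,II-4,III-1]: 161 consistent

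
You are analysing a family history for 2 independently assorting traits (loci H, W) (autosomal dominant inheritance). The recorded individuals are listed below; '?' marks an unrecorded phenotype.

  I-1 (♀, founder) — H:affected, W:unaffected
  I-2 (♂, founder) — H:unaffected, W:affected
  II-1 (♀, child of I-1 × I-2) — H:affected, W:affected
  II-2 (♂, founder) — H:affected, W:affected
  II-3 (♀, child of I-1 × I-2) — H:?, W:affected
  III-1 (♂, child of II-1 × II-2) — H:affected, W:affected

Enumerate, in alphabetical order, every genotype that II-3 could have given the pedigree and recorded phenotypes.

H/I-1 aff ·: Hh|HH
H/I-2 un ·: hh
H/II-1 aff I-1×I-2: Hh
H/II-2 aff ·: Hh|HH
H/II-3 ? I-1×I-2: hh|Hh
H/III-1 aff II-1×II-2: Hh|HH
⇒ H over [I-1,I-2,II-1,II-2,II-3,III-1]: 12 consistent
W/I-1 un ·: ww
W/I-2 aff ·: Ww|WW
W/II-1 aff I-1×I-2: Ww
W/II-2 aff ·: Ww|WW
W/II-3 aff I-1×I-2: Ww
W/III-1 aff II-1×II-2: Ww|WW
⇒ W over [I-1,I-2,II-1,II-2,II-3,III-1]: 8 consistent

II-3 ∈ {Hh Ww, hh Ww}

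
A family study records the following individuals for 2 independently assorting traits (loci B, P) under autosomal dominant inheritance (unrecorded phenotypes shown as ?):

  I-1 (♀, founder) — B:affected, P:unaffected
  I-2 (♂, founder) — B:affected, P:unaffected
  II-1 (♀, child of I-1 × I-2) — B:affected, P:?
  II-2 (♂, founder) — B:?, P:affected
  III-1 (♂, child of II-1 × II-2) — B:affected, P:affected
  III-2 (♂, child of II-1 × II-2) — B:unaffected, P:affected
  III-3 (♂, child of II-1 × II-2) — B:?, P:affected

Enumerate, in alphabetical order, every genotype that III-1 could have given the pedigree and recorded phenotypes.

B/I-1 aff ·: Bb|BB
B/I-2 aff ·: Bb|BB
B/II-1 aff I-1×I-2: Bb
B/II-2 ? ·: bb|Bb
B/III-1 aff II-1×II-2: Bb|BB
B/III-2 un II-1×II-2: bb
B/III-3 ? II-1×II-2: bb|Bb|BB
⇒ B over [I-1,I-2,II-1,II-2,III-1,III-2,III-3]: 24 consistent
P/I-1 un ·: pp
P/I-2 un ·: pp
P/II-1 ? I-1×I-2: pp
P/II-2 aff ·: Pp|PP
P/III-1 aff II-1×II-2: Pp
P/III-2 aff II-1×II-2: Pp
P/III-3 aff II-1×II-2: Pp
⇒ P over [I-1,I-2,II-1,II-2,III-1,III-2,III-3]: 2 consistent

III-1 ∈ {BB Pp, Bb Pp}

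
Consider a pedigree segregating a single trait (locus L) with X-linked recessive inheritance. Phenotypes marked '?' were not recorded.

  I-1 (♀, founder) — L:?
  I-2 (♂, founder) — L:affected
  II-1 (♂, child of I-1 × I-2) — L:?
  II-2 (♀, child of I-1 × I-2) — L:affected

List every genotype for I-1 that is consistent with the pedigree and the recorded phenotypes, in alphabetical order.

I-1 ∈ {X^LX^l, X^lX^l}

L/I-1 ? ·: X^LX^l|X^lX^l
L/I-2 aff ·: X^lY
L/II-1 ? I-1×I-2: X^LY|X^lY
L/II-2 aff I-1×I-2: X^lX^l
⇒ L over [I-1,I-2,II-1,II-2]: 3 consistent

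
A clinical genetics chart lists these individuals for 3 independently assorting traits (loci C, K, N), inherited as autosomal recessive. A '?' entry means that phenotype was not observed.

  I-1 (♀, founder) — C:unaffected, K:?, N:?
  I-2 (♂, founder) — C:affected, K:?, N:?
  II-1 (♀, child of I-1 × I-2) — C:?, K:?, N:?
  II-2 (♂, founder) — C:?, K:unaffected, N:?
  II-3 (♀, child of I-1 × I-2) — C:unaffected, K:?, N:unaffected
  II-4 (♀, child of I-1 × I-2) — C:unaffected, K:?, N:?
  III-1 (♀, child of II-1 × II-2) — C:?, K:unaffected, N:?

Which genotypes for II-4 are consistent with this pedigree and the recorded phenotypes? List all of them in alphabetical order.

II-4 ∈ {Cc KK NN, Cc KK Nn, Cc KK nn, Cc Kk NN, Cc Kk Nn, Cc Kk nn, Cc kk NN, Cc kk Nn, Cc kk nn}

C/I-1 un ·: CC|Cc
C/I-2 aff ·: cc
C/II-1 ? I-1×I-2: Cc|cc
C/II-2 ? ·: CC|Cc|cc
C/II-3 un I-1×I-2: Cc
C/II-4 un I-1×I-2: Cc
C/III-1 ? II-1×II-2: CC|Cc|cc
⇒ C over [I-1,I-2,II-1,II-2,II-3,II-4,III-1]: 18 consistent
K/I-1 ? ·: KK|Kk|kk
K/I-2 ? ·: KK|Kk|kk
K/II-1 ? I-1×I-2: KK|Kk|kk
K/II-2 un ·: KK|Kk
K/II-3 ? I-1×I-2: KK|Kk|kk
K/II-4 ? I-1×I-2: KK|Kk|kk
K/III-1 un II-1×II-2: KK|Kk
⇒ K over [I-1,I-2,II-1,II-2,II-3,II-4,III-1]: 198 consistent
N/I-1 ? ·: NN|Nn|nn
N/I-2 ? ·: NN|Nn|nn
N/II-1 ? I-1×I-2: NN|Nn|nn
N/II-2 ? ·: NN|Nn|nn
N/II-3 un I-1×I-2: NN|Nn
N/II-4 ? I-1×I-2: NN|Nn|nn
N/III-1 ? II-1×II-2: NN|Nn|nn
⇒ N over [I-1,I-2,II-1,II-2,II-3,II-4,III-1]: 240 consistent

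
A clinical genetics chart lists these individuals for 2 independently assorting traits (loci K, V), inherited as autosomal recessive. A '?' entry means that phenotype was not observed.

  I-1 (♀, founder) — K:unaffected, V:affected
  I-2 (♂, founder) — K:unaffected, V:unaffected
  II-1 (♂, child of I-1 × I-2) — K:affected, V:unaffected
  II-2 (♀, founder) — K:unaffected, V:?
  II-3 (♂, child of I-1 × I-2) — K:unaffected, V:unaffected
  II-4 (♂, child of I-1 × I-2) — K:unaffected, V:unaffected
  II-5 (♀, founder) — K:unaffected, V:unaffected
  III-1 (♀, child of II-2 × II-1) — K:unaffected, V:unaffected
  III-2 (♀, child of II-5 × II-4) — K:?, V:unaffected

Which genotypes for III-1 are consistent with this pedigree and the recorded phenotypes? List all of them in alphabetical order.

III-1 ∈ {Kk VV, Kk Vv}

K/I-1 un ·: Kk
K/I-2 un ·: Kk
K/II-1 aff I-1×I-2: kk
K/II-2 un ·: KK|Kk
K/II-3 un I-1×I-2: KK|Kk
K/II-4 un I-1×I-2: KK|Kk
K/II-5 un ·: KK|Kk
K/III-1 un II-2×II-1: Kk
K/III-2 ? II-5×II-4: KK|Kk|kk
⇒ K over [I-1,I-2,II-1,II-2,II-3,II-4,II-5,III-1,III-2]: 32 consistent
V/I-1 aff ·: vv
V/I-2 un ·: VV|Vv
V/II-1 un I-1×I-2: Vv
V/II-2 ? ·: VV|Vv|vv
V/II-3 un I-1×I-2: Vv
V/II-4 un I-1×I-2: Vv
V/II-5 un ·: VV|Vv
V/III-1 un II-2×II-1: VV|Vv
V/III-2 un II-5×II-4: VV|Vv
⇒ V over [I-1,I-2,II-1,II-2,II-3,II-4,II-5,III-1,III-2]: 40 consistent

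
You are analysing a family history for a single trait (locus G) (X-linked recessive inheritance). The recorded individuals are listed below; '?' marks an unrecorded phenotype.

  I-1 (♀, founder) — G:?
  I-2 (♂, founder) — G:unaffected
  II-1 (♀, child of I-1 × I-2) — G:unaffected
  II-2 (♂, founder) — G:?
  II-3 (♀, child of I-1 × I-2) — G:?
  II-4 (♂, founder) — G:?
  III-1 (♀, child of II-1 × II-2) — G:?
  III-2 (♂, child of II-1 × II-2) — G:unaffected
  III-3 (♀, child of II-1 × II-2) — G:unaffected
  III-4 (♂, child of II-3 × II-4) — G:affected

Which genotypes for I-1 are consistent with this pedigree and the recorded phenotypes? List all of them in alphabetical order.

G/I-1 ? ·: X^GX^g|X^gX^g
G/I-2 un ·: X^GY
G/II-1 un I-1×I-2: X^GX^G|X^GX^g
G/II-2 ? ·: X^GY|X^gY
G/II-3 ? I-1×I-2: X^GX^g
G/II-4 ? ·: X^GY|X^gY
G/III-1 ? II-1×II-2: X^GX^G|X^GX^g|X^gX^g
G/III-2 un II-1×II-2: X^GY
G/III-3 un II-1×II-2: X^GX^G|X^GX^g
G/III-4 aff II-3×II-4: X^gY
⇒ G over [I-1,I-2,II-1,II-2,II-3,II-4,III-1,III-2,III-3,III-4]: 28 consistent

I-1 ∈ {X^GX^g, X^gX^g}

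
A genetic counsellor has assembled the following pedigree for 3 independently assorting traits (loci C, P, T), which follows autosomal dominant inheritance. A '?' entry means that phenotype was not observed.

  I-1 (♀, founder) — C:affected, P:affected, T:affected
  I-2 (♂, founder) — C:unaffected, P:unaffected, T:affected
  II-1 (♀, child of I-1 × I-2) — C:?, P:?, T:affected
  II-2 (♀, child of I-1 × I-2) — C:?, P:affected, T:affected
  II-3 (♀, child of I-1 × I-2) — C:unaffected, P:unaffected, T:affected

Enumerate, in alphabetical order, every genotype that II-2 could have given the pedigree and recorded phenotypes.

II-2 ∈ {Cc Pp TT, Cc Pp Tt, cc Pp TT, cc Pp Tt}

C/I-1 aff ·: Cc
C/I-2 un ·: cc
C/II-1 ? I-1×I-2: cc|Cc
C/II-2 ? I-1×I-2: cc|Cc
C/II-3 un I-1×I-2: cc
⇒ C over [I-1,I-2,II-1,II-2,II-3]: 4 consistent
P/I-1 aff ·: Pp
P/I-2 un ·: pp
P/II-1 ? I-1×I-2: pp|Pp
P/II-2 aff I-1×I-2: Pp
P/II-3 un I-1×I-2: pp
⇒ P over [I-1,I-2,II-1,II-2,II-3]: 2 consistent
T/I-1 aff ·: Tt|TT
T/I-2 aff ·: Tt|TT
T/II-1 aff I-1×I-2: Tt|TT
T/II-2 aff I-1×I-2: Tt|TT
T/II-3 aff I-1×I-2: Tt|TT
⇒ T over [I-1,I-2,II-1,II-2,II-3]: 25 consistent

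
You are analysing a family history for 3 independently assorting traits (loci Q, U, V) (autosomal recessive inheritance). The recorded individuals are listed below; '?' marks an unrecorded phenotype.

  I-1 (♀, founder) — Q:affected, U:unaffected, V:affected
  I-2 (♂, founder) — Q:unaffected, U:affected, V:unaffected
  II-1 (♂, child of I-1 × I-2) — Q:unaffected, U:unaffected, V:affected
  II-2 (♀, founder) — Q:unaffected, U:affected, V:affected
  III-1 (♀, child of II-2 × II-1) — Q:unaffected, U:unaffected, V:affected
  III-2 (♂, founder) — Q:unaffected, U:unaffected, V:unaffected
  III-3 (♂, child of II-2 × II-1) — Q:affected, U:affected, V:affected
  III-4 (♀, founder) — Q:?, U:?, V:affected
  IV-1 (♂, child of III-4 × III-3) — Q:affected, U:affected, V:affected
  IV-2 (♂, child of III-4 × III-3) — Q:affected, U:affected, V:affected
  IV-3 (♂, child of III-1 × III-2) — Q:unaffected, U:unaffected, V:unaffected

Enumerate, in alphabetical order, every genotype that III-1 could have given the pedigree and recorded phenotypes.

Q/I-1 aff ·: qq
Q/I-2 un ·: QQ|Qq
Q/II-1 un I-1×I-2: Qq
Q/II-2 un ·: Qq
Q/III-1 un II-2×II-1: QQ|Qq
Q/III-2 un ·: QQ|Qq
Q/III-3 aff II-2×II-1: qq
Q/III-4 ? ·: Qq|qq
Q/IV-1 aff III-4×III-3: qq
Q/IV-2 aff III-4×III-3: qq
Q/IV-3 un III-1×III-2: QQ|Qq
⇒ Q over [I-1,I-2,II-1,II-2,III-1,III-2,III-3,III-4,IV-1,IV-2,IV-3]: 28 consistent
U/I-1 un ·: UU|Uu
U/I-2 aff ·: uu
U/II-1 un I-1×I-2: Uu
U/II-2 aff ·: uu
U/III-1 un II-2×II-1: Uu
U/III-2 un ·: UU|Uu
U/III-3 aff II-2×II-1: uu
U/III-4 ? ·: Uu|uu
U/IV-1 aff III-4×III-3: uu
U/IV-2 aff III-4×III-3: uu
U/IV-3 un III-1×III-2: UU|Uu
⇒ U over [I-1,I-2,II-1,II-2,III-1,III-2,III-3,III-4,IV-1,IV-2,IV-3]: 16 consistent
V/I-1 aff ·: vv
V/I-2 un ·: Vv
V/II-1 aff I-1×I-2: vv
V/II-2 aff ·: vv
V/III-1 aff II-2×II-1: vv
V/III-2 un ·: VV|Vv
V/III-3 aff II-2×II-1: vv
V/III-4 aff ·: vv
V/IV-1 aff III-4×III-3: vv
V/IV-2 aff III-4×III-3: vv
V/IV-3 un III-1×III-2: Vv
⇒ V over [I-1,I-2,II-1,II-2,III-1,III-2,III-3,III-4,IV-1,IV-2,IV-3]: 2 consistent

III-1 ∈ {QQ Uu vv, Qq Uu vv}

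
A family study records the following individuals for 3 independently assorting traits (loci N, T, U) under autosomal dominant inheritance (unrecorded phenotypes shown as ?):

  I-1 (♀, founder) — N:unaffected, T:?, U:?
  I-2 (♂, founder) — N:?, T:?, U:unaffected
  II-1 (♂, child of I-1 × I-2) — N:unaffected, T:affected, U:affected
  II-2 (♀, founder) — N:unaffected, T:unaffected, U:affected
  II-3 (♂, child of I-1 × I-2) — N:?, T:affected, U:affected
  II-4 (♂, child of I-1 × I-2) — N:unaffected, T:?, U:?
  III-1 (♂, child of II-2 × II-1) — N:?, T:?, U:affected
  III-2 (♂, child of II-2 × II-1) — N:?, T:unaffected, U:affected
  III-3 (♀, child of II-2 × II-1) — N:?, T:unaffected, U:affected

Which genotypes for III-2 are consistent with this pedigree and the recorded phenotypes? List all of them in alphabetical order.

N/I-1 un ·: nn
N/I-2 ? ·: nn|Nn
N/II-1 un I-1×I-2: nn
N/II-2 un ·: nn
N/II-3 ? I-1×I-2: nn|Nn
N/II-4 un I-1×I-2: nn
N/III-1 ? II-2×II-1: nn
N/III-2 ? II-2×II-1: nn
N/III-3 ? II-2×II-1: nn
⇒ N over [I-1,I-2,II-1,II-2,II-3,II-4,III-1,III-2,III-3]: 3 consistent
T/I-1 ? ·: tt|Tt|TT
T/I-2 ? ·: tt|Tt|TT
T/II-1 aff I-1×I-2: Tt
T/II-2 un ·: tt
T/II-3 aff I-1×I-2: Tt|TT
T/II-4 ? I-1×I-2: tt|Tt|TT
T/III-1 ? II-2×II-1: tt|Tt
T/III-2 un II-2×II-1: tt
T/III-3 un II-2×II-1: tt
⇒ T over [I-1,I-2,II-1,II-2,II-3,II-4,III-1,III-2,III-3]: 40 consistent
U/I-1 ? ·: Uu|UU
U/I-2 un ·: uu
U/II-1 aff I-1×I-2: Uu
U/II-2 aff ·: Uu|UU
U/II-3 aff I-1×I-2: Uu
U/II-4 ? I-1×I-2: uu|Uu
U/III-1 aff II-2×II-1: Uu|UU
U/III-2 aff II-2×II-1: Uu|UU
U/III-3 aff II-2×II-1: Uu|UU
⇒ U over [I-1,I-2,II-1,II-2,II-3,II-4,III-1,III-2,III-3]: 48 consistent

III-2 ∈ {nn tt UU, nn tt Uu}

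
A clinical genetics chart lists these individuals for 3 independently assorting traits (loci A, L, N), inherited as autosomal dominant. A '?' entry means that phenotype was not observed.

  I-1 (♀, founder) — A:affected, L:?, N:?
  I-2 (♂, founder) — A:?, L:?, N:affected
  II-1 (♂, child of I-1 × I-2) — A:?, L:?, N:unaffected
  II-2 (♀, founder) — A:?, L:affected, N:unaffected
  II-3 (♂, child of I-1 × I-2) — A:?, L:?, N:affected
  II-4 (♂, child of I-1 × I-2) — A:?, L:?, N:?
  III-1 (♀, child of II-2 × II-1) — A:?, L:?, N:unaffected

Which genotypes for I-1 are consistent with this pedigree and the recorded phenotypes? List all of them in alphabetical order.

I-1 ∈ {AA LL Nn, AA LL nn, AA Ll Nn, AA Ll nn, AA ll Nn, AA ll nn, Aa LL Nn, Aa LL nn, Aa Ll Nn, Aa Ll nn, Aa ll Nn, Aa ll nn}

A/I-1 aff ·: Aa|AA
A/I-2 ? ·: aa|Aa|AA
A/II-1 ? I-1×I-2: aa|Aa|AA
A/II-2 ? ·: aa|Aa|AA
A/II-3 ? I-1×I-2: aa|Aa|AA
A/II-4 ? I-1×I-2: aa|Aa|AA
A/III-1 ? II-2×II-1: aa|Aa|AA
⇒ A over [I-1,I-2,II-1,II-2,II-3,II-4,III-1]: 278 consistent
L/I-1 ? ·: ll|Ll|LL
L/I-2 ? ·: ll|Ll|LL
L/II-1 ? I-1×I-2: ll|Ll|LL
L/II-2 aff ·: Ll|LL
L/II-3 ? I-1×I-2: ll|Ll|LL
L/II-4 ? I-1×I-2: ll|Ll|LL
L/III-1 ? II-2×II-1: ll|Ll|LL
⇒ L over [I-1,I-2,II-1,II-2,II-3,II-4,III-1]: 243 consistent
N/I-1 ? ·: nn|Nn
N/I-2 aff ·: Nn
N/II-1 un I-1×I-2: nn
N/II-2 un ·: nn
N/II-3 aff I-1×I-2: Nn|NN
N/II-4 ? I-1×I-2: nn|Nn|NN
N/III-1 un II-2×II-1: nn
⇒ N over [I-1,I-2,II-1,II-2,II-3,II-4,III-1]: 8 consistent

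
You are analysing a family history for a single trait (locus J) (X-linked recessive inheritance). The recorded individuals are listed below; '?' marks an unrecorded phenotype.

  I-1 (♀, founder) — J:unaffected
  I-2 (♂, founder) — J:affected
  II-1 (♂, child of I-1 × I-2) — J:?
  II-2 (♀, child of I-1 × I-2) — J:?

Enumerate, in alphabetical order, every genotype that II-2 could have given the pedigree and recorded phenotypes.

J/I-1 un ·: X^JX^J|X^JX^j
J/I-2 aff ·: X^jY
J/II-1 ? I-1×I-2: X^JY|X^jY
J/II-2 ? I-1×I-2: X^JX^j|X^jX^j
⇒ J over [I-1,I-2,II-1,II-2]: 5 consistent

II-2 ∈ {X^JX^j, X^jX^j}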